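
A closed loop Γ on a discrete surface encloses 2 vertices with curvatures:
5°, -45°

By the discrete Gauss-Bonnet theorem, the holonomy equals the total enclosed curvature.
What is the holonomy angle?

Holonomy = total enclosed curvature = 5° + (-45°) = -40°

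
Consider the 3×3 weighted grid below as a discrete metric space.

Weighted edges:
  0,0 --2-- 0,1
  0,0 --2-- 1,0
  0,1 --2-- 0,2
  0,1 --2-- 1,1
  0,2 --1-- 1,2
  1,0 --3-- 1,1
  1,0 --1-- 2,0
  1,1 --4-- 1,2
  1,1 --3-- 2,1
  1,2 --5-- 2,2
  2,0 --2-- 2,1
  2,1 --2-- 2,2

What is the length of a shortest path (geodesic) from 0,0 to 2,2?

Shortest path: 0,0 → 1,0 → 2,0 → 2,1 → 2,2, total weight = 7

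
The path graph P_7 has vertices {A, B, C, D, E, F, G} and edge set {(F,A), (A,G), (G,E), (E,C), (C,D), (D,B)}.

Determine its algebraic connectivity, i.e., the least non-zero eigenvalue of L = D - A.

The path graph P_n has Laplacian eigenvalues λ_k = 2 − 2cos(kπ/n), k = 0, 1, …, n−1. Here n = 7:
k=0: 2 − 2cos(0) = 0.0; k=1: 2 − 2cos(π/7) = 0.1981; k=2: 2 − 2cos(2π/7) = 0.753; k=3: 2 − 2cos(3π/7) = 1.555; k=4: 2 − 2cos(4π/7) = 2.445; k=5: 2 − 2cos(5π/7) = 3.247; k=6: 2 − 2cos(6π/7) = 3.8019.
Laplacian eigenvalues: [0.0, 0.1981, 0.753, 1.555, 2.445, 3.247, 3.8019]. Algebraic connectivity (smallest non-zero eigenvalue) = 0.1981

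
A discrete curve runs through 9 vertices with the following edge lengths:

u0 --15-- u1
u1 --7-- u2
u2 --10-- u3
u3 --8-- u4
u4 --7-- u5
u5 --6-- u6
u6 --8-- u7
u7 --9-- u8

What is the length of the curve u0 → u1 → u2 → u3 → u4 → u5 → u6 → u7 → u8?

Arc length = 15 + 7 + 10 + 8 + 7 + 6 + 8 + 9 = 70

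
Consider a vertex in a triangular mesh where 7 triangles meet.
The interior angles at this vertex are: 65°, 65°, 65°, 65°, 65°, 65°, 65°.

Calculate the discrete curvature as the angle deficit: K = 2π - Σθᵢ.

Sum of angles = 455°. K = 360° - 455° = -95° = -19π/36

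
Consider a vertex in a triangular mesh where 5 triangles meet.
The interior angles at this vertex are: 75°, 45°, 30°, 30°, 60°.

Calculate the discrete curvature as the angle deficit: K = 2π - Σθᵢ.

Sum of angles = 240°. K = 360° - 240° = 120° = 2π/3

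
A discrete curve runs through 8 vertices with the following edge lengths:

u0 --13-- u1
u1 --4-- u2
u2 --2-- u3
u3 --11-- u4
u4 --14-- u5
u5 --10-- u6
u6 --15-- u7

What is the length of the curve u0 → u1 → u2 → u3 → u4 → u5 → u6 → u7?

Arc length = 13 + 4 + 2 + 11 + 14 + 10 + 15 = 69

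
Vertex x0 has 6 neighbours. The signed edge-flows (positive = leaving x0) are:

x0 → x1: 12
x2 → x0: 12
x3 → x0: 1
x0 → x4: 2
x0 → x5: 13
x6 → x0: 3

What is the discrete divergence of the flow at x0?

Divergence = sum of outgoing flows = 12 + (-12) + (-1) + 2 + 13 + (-3) = 11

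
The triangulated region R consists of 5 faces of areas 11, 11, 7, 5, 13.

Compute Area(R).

11 + 11 + 7 + 5 + 13 = 47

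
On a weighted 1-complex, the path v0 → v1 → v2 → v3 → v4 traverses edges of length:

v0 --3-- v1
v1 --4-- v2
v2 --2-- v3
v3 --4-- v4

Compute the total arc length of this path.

Arc length = 3 + 4 + 2 + 4 = 13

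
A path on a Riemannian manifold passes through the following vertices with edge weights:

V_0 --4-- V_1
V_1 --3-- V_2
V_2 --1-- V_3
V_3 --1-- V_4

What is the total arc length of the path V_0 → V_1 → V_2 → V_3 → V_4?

Arc length = 4 + 3 + 1 + 1 = 9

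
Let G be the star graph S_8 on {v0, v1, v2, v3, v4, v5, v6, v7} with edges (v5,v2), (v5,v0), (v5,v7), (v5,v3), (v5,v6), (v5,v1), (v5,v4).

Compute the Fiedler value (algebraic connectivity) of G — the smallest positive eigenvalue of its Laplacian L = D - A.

The star S_8 is the complete bipartite graph K_{1,7} (one hub of degree 7, 7 leaves of degree 1). The Laplacian spectrum of K_{p,q} is 0, p (multiplicity q−1), q (multiplicity p−1), p+q. With p = 1, q = 7: 0 once, 1 with multiplicity 6, and 8 once. (Check: trace L = sum of degrees = 14 = 6·1 + 8.)
Laplacian eigenvalues: [0.0, 1.0, 1.0, 1.0, 1.0, 1.0, 1.0, 8.0]. Algebraic connectivity (smallest non-zero eigenvalue) = 1.0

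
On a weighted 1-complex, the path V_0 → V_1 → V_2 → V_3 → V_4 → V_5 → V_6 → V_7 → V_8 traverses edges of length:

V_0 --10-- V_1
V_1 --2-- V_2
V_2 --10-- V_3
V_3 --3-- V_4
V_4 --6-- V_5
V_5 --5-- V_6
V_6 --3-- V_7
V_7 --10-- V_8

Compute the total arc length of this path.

Arc length = 10 + 2 + 10 + 3 + 6 + 5 + 3 + 10 = 49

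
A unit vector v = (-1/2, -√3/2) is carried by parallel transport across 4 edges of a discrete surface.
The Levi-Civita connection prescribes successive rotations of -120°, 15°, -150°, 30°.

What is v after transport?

Total rotation: (-120°) + 15° + (-150°) + 30° = -225° ≡ 135° (mod 360°). Final vector: (0.9659, 0.2588)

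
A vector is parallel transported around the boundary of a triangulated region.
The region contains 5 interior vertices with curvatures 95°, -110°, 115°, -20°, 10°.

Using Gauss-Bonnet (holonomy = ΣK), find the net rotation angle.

Holonomy = total enclosed curvature = 95° + (-110°) + 115° + (-20°) + 10° = 90°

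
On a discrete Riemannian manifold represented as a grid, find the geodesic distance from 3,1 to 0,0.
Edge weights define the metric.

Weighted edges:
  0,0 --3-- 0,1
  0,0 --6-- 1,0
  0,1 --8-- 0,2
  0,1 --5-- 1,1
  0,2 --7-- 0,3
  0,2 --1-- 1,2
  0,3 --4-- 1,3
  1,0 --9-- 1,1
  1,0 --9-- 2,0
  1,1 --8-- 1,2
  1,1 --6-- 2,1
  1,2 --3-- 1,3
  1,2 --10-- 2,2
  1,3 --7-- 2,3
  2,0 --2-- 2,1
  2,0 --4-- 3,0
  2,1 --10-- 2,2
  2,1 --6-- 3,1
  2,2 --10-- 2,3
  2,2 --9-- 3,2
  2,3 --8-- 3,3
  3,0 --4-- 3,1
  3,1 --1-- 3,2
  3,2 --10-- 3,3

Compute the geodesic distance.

Shortest path: 3,1 → 2,1 → 1,1 → 0,1 → 0,0, total weight = 20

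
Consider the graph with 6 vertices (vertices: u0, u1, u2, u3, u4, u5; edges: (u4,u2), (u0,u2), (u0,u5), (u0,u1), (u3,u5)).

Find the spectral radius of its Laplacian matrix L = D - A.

Degrees: deg(u0) = 3, deg(u1) = 1, deg(u2) = 2, deg(u3) = 1, deg(u4) = 1, deg(u5) = 2.
L = D − A with rows/columns ordered (u0, u1, u2, u3, u4, u5):
  [ 3, -1, -1,  0,  0, -1]
  [-1,  1,  0,  0,  0,  0]
  [-1,  0,  2,  0, -1,  0]
  [ 0,  0,  0,  1,  0, -1]
  [ 0,  0, -1,  0,  1,  0]
  [-1,  0,  0, -1,  0,  2]
Characteristic polynomial: det(λI − L) = λ(λ² − 3λ + 1)(λ² − 5λ + 3)(λ − 2).
Roots: λ = 0; (λ² − 3λ + 1) = 0 ⇒ λ = (3 ± √5)/2 ≈ 0.382, 2.618; (λ² − 5λ + 3) = 0 ⇒ λ = (5 ± √13)/2 ≈ 0.6972, 4.3028; (λ − 2) = 0 ⇒ λ = 2.
(Check: the roots sum (with multiplicity) to 10, matching trace L = Σdeg = 2·5 = 10.)
Laplacian eigenvalues: [0.0, 0.382, 0.6972, 2.0, 2.618, 4.3028]. Largest eigenvalue (spectral radius) = 4.3028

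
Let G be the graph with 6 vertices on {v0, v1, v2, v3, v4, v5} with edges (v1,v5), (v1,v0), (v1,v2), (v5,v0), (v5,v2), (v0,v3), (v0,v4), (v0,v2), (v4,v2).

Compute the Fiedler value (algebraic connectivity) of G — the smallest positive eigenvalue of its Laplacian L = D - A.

Degrees: deg(v0) = 5, deg(v1) = 3, deg(v2) = 4, deg(v3) = 1, deg(v4) = 2, deg(v5) = 3.
L = D − A with rows/columns ordered (v0, v1, v2, v3, v4, v5):
  [ 5, -1, -1, -1, -1, -1]
  [-1,  3, -1,  0,  0, -1]
  [-1, -1,  4,  0, -1, -1]
  [-1,  0,  0,  1,  0,  0]
  [-1,  0, -1,  0,  2,  0]
  [-1, -1, -1,  0,  0,  3]
Characteristic polynomial: det(λI − L) = λ(λ − 1)(λ − 2)(λ − 4)(λ − 5)(λ − 6).
Roots: λ = 0; (λ − 1) = 0 ⇒ λ = 1; (λ − 2) = 0 ⇒ λ = 2; (λ − 4) = 0 ⇒ λ = 4; (λ − 5) = 0 ⇒ λ = 5; (λ − 6) = 0 ⇒ λ = 6.
(Check: the roots sum (with multiplicity) to 18, matching trace L = Σdeg = 2·9 = 18.)
Laplacian eigenvalues: [0.0, 1.0, 2.0, 4.0, 5.0, 6.0]. Algebraic connectivity (smallest non-zero eigenvalue) = 1.0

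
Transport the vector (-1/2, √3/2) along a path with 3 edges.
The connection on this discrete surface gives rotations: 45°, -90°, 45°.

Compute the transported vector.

Total rotation: 45° + (-90°) + 45° = 0°. Final vector: (-0.5000, 0.8660)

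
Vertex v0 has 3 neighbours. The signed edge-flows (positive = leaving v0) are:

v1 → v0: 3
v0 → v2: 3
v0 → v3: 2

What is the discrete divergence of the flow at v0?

Divergence = sum of outgoing flows = (-3) + 3 + 2 = 2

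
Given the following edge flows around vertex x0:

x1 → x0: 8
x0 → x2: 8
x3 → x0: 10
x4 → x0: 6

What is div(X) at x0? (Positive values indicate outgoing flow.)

Divergence = sum of outgoing flows = (-8) + 8 + (-10) + (-6) = -16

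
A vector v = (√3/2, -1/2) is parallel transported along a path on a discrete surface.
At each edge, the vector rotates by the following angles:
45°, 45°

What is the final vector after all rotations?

Total rotation: 45° + 45° = 90°. Final vector: (0.5000, 0.8660)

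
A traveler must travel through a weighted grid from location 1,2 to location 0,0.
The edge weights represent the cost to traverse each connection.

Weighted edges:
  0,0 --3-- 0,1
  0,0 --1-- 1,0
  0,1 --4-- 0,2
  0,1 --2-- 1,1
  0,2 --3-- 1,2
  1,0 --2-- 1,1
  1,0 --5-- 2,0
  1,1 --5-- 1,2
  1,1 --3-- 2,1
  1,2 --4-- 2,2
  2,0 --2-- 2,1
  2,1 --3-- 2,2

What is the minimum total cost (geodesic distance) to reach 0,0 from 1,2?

Shortest path: 1,2 → 1,1 → 1,0 → 0,0, total weight = 8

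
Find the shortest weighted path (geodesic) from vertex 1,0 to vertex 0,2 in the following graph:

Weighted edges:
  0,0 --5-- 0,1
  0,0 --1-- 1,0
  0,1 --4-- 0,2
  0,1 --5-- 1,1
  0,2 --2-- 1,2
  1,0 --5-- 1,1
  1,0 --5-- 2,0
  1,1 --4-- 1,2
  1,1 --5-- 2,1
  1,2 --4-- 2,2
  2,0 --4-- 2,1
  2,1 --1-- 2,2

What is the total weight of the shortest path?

Shortest path: 1,0 → 0,0 → 0,1 → 0,2, total weight = 10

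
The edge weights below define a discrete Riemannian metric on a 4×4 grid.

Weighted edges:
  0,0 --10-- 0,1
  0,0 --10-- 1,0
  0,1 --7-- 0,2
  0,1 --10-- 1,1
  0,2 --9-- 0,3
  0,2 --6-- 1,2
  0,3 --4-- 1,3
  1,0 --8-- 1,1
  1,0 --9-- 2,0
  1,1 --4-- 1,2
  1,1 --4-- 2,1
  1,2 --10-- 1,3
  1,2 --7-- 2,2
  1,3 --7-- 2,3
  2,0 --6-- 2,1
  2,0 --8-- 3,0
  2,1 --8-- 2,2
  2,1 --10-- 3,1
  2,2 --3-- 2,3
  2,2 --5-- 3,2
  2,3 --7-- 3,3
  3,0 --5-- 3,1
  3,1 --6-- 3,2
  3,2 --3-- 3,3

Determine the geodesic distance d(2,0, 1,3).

Shortest path: 2,0 → 2,1 → 1,1 → 1,2 → 1,3, total weight = 24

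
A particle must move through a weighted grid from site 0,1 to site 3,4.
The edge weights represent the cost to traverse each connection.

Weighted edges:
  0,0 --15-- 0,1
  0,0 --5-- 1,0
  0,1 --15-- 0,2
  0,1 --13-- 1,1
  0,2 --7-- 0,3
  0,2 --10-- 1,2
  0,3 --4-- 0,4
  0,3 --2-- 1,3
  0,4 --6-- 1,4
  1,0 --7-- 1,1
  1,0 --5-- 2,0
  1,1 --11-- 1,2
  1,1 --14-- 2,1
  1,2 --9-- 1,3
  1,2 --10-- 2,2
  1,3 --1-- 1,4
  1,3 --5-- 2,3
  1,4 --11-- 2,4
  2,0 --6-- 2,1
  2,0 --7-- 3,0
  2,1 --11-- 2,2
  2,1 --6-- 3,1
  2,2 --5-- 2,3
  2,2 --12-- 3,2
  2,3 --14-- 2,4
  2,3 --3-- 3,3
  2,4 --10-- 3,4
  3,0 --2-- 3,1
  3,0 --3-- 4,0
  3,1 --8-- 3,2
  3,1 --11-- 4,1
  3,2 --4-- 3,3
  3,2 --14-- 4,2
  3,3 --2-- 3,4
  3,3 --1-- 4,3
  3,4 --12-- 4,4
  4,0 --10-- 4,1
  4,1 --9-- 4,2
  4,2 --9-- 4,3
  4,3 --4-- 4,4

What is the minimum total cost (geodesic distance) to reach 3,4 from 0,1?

Shortest path: 0,1 → 0,2 → 0,3 → 1,3 → 2,3 → 3,3 → 3,4, total weight = 34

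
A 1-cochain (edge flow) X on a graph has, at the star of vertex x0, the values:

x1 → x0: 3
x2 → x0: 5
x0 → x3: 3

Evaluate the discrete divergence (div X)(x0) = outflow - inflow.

Divergence = sum of outgoing flows = (-3) + (-5) + 3 = -5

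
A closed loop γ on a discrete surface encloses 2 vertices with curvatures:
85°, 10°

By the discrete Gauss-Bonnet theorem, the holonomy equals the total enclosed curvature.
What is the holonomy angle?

Holonomy = total enclosed curvature = 85° + 10° = 95°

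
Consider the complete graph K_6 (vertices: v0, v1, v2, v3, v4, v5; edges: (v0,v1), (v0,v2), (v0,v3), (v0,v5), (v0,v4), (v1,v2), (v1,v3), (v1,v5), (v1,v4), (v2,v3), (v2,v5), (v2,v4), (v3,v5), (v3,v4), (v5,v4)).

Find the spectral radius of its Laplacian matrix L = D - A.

For the complete graph K_n, L = nI − J (J = all-ones matrix). J has eigenvalues n (once, eigenvector 𝟙) and 0 (multiplicity n−1), so L has eigenvalues 0 (once) and n (multiplicity n−1). Here n = 6: eigenvalue 0 once and 6 with multiplicity 5.
Laplacian eigenvalues: [0.0, 6.0, 6.0, 6.0, 6.0, 6.0]. Largest eigenvalue (spectral radius) = 6.0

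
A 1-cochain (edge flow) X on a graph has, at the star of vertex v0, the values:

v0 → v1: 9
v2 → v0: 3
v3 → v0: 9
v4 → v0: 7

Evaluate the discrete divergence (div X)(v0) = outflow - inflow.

Divergence = sum of outgoing flows = 9 + (-3) + (-9) + (-7) = -10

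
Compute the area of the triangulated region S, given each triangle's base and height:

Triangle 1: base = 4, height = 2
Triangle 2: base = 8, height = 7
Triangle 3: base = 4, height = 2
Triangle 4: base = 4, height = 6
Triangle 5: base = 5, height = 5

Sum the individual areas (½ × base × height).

(1/2)×4×2 + (1/2)×8×7 + (1/2)×4×2 + (1/2)×4×6 + (1/2)×5×5 = 60.5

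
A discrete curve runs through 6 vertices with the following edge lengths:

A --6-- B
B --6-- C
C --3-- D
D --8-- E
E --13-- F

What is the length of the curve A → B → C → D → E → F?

Arc length = 6 + 6 + 3 + 8 + 13 = 36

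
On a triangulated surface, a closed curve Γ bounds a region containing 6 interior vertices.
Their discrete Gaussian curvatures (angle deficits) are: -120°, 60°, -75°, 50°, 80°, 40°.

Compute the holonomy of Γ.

Holonomy = total enclosed curvature = (-120°) + 60° + (-75°) + 50° + 80° + 40° = 35°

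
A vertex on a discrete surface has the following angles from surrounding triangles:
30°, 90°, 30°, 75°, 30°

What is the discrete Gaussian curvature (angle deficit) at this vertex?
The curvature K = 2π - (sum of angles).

Sum of angles = 255°. K = 360° - 255° = 105° = 7π/12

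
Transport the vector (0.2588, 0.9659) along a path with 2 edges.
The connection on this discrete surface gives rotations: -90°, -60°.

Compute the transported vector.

Total rotation: (-90°) + (-60°) = -150°. Final vector: (0.2588, -0.9659)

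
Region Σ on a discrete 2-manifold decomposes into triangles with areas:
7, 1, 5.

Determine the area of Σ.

7 + 1 + 5 = 13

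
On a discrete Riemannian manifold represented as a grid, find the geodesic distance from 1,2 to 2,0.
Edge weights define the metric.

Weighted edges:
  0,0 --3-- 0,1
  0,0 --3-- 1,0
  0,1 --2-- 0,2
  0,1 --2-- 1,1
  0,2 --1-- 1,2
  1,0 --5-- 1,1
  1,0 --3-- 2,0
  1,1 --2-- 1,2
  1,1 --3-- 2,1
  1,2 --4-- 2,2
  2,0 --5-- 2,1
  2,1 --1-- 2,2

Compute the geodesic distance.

Shortest path: 1,2 → 1,1 → 2,1 → 2,0, total weight = 10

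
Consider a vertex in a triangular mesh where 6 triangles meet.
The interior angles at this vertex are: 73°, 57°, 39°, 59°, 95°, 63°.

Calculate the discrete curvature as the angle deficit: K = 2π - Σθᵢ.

Sum of angles = 386°. K = 360° - 386° = -26° = -13π/90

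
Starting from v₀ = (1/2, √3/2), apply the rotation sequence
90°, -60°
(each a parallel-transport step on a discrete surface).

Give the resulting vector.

Total rotation: 90° + (-60°) = 30°. Final vector: (0, 1)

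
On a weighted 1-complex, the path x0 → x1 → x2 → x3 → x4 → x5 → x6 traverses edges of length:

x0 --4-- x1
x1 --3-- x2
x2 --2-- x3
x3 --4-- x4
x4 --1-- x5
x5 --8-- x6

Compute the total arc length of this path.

Arc length = 4 + 3 + 2 + 4 + 1 + 8 = 22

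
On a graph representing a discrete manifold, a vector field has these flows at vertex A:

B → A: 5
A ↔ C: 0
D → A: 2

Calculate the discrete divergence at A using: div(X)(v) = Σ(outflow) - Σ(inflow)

Divergence = sum of outgoing flows = (-5) + 0 + (-2) = -7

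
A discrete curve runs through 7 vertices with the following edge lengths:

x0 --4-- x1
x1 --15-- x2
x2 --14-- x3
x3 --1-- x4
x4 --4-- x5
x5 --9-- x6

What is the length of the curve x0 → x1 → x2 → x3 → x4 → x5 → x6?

Arc length = 4 + 15 + 14 + 1 + 4 + 9 = 47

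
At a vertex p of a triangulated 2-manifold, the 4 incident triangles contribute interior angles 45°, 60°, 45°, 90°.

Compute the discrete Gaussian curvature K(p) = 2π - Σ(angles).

Sum of angles = 240°. K = 360° - 240° = 120°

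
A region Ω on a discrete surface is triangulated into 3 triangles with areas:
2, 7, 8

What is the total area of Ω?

2 + 7 + 8 = 17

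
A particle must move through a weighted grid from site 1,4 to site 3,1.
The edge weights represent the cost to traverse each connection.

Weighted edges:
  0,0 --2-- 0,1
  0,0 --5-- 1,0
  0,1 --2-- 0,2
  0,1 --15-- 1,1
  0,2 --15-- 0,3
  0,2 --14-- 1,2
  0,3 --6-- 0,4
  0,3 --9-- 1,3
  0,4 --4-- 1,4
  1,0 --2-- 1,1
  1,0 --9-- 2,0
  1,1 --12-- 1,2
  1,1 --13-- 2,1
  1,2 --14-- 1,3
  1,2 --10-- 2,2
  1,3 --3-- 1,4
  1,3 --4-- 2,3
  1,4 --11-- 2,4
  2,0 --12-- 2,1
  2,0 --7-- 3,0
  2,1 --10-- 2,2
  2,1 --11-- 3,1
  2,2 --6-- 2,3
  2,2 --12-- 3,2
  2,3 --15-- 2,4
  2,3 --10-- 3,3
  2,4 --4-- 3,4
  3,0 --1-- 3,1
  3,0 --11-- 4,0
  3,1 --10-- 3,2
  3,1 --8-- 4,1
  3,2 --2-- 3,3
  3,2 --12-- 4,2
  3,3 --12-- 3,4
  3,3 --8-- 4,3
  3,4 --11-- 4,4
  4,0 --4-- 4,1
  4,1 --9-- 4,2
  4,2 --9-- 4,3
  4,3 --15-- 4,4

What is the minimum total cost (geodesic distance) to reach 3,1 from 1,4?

Shortest path: 1,4 → 1,3 → 2,3 → 3,3 → 3,2 → 3,1, total weight = 29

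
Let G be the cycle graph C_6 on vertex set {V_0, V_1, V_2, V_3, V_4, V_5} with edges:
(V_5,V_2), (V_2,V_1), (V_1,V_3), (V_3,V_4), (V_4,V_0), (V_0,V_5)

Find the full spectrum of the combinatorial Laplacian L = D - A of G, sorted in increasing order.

The cycle graph C_n has Laplacian eigenvalues λ_k = 2 − 2cos(2πk/n), k = 0, 1, …, n−1. Here n = 6:
k=0: 2 − 2cos(0) = 0.0; k=1: 2 − 2cos(π/3) = 1.0; k=2: 2 − 2cos(2π/3) = 3.0; k=3: 2 − 2cos(π) = 4.0; k=4: 2 − 2cos(4π/3) = 3.0; k=5: 2 − 2cos(5π/3) = 1.0.
Laplacian eigenvalues (increasing order): [0.0, 1.0, 1.0, 3.0, 3.0, 4.0]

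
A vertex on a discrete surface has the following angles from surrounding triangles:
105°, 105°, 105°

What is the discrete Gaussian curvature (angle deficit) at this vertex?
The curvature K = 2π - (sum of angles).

Sum of angles = 315°. K = 360° - 315° = 45°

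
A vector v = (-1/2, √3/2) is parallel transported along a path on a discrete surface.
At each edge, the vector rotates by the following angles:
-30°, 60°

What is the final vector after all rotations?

Total rotation: (-30°) + 60° = 30°. Final vector: (-0.8660, 0.5000)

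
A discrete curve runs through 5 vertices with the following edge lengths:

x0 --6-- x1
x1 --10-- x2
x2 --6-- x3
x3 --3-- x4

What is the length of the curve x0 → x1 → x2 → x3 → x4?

Arc length = 6 + 10 + 6 + 3 = 25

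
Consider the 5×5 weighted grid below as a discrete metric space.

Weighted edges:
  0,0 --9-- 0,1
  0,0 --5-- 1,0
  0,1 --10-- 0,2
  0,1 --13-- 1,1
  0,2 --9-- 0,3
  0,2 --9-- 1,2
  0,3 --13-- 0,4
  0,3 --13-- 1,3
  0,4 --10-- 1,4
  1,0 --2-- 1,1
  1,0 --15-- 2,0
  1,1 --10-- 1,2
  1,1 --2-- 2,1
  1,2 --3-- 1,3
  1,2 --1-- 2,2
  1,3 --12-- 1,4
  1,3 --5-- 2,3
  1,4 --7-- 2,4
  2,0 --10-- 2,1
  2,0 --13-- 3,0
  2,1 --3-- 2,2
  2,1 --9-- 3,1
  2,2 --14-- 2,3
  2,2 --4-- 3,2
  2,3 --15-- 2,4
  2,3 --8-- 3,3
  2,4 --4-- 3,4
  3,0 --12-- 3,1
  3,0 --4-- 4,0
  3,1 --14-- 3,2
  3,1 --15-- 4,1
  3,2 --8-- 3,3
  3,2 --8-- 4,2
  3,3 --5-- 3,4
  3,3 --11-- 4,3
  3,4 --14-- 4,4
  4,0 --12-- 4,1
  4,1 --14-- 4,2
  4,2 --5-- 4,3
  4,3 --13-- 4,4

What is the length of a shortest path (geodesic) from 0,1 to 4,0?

Shortest path: 0,1 → 1,1 → 2,1 → 3,1 → 3,0 → 4,0, total weight = 40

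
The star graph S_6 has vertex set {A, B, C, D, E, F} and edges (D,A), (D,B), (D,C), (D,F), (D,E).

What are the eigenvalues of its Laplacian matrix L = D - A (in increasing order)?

The star S_6 is the complete bipartite graph K_{1,5} (one hub of degree 5, 5 leaves of degree 1). The Laplacian spectrum of K_{p,q} is 0, p (multiplicity q−1), q (multiplicity p−1), p+q. With p = 1, q = 5: 0 once, 1 with multiplicity 4, and 6 once. (Check: trace L = sum of degrees = 10 = 4·1 + 6.)
Laplacian eigenvalues (increasing order): [0.0, 1.0, 1.0, 1.0, 1.0, 6.0]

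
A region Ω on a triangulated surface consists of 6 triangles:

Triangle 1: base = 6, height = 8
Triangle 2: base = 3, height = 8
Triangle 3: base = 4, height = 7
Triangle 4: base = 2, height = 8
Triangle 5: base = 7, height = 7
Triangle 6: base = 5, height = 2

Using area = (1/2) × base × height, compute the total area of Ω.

(1/2)×6×8 + (1/2)×3×8 + (1/2)×4×7 + (1/2)×2×8 + (1/2)×7×7 + (1/2)×5×2 = 87.5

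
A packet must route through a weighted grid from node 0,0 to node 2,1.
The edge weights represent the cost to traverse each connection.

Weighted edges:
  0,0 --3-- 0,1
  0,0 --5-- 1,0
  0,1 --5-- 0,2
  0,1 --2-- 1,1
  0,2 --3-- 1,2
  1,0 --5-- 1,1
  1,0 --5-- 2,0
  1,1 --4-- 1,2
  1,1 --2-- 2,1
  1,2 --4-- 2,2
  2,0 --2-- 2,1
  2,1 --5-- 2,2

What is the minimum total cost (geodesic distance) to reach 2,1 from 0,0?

Shortest path: 0,0 → 0,1 → 1,1 → 2,1, total weight = 7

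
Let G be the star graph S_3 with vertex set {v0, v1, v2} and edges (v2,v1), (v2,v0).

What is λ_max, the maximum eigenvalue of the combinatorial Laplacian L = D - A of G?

The star S_3 is the complete bipartite graph K_{1,2} (one hub of degree 2, 2 leaves of degree 1). The Laplacian spectrum of K_{p,q} is 0, p (multiplicity q−1), q (multiplicity p−1), p+q. With p = 1, q = 2: 0 once, 1 with multiplicity 1, and 3 once. (Check: trace L = sum of degrees = 4 = 1·1 + 3.)
Laplacian eigenvalues: [0.0, 1.0, 3.0]. Largest eigenvalue (spectral radius) = 3.0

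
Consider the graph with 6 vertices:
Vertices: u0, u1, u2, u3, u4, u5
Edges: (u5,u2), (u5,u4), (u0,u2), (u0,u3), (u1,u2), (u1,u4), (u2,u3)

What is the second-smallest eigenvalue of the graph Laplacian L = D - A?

Degrees: deg(u0) = 2, deg(u1) = 2, deg(u2) = 4, deg(u3) = 2, deg(u4) = 2, deg(u5) = 2.
L = D − A with rows/columns ordered (u0, u1, u2, u3, u4, u5):
  [ 2,  0, -1, -1,  0,  0]
  [ 0,  2, -1,  0, -1,  0]
  [-1, -1,  4, -1,  0, -1]
  [-1,  0, -1,  2,  0,  0]
  [ 0, -1,  0,  0,  2, -1]
  [ 0,  0, -1,  0, -1,  2]
Characteristic polynomial: det(λI − L) = λ(λ² − 6λ + 4)(λ − 2)(λ − 3)².
Roots: λ = 0; (λ² − 6λ + 4) = 0 ⇒ λ = 3 ± √5 ≈ 0.7639, 5.2361; (λ − 2) = 0 ⇒ λ = 2; (λ − 3) = 0 ⇒ λ = 3 (multiplicity 2).
(Check: the roots sum (with multiplicity) to 14, matching trace L = Σdeg = 2·7 = 14.)
Laplacian eigenvalues: [0.0, 0.7639, 2.0, 3.0, 3.0, 5.2361]. Algebraic connectivity (smallest non-zero eigenvalue) = 0.7639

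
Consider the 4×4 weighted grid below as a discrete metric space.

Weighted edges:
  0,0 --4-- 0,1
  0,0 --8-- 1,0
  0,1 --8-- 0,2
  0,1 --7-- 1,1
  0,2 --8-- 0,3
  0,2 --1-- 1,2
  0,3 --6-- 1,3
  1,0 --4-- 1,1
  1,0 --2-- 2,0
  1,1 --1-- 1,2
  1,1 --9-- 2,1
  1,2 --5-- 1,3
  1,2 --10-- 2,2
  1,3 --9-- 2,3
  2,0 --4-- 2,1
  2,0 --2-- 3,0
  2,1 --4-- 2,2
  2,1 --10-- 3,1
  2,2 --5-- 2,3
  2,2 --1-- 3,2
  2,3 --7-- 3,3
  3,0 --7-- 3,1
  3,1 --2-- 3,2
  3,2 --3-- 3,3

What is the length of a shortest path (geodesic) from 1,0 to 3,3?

Shortest path: 1,0 → 2,0 → 2,1 → 2,2 → 3,2 → 3,3, total weight = 14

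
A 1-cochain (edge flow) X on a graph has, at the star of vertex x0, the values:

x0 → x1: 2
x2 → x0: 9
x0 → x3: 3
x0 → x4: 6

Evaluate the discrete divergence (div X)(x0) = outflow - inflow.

Divergence = sum of outgoing flows = 2 + (-9) + 3 + 6 = 2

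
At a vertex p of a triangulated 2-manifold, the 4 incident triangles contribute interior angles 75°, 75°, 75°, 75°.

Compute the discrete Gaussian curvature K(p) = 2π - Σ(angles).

Sum of angles = 300°. K = 360° - 300° = 60° = π/3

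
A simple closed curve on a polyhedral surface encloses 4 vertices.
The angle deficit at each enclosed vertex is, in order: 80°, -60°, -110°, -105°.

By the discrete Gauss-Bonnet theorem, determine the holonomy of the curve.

Holonomy = total enclosed curvature = 80° + (-60°) + (-110°) + (-105°) = -195°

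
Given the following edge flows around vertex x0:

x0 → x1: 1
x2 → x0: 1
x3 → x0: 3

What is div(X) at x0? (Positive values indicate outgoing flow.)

Divergence = sum of outgoing flows = 1 + (-1) + (-3) = -3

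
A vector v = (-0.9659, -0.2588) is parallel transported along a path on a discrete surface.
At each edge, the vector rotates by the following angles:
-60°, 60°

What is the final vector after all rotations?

Total rotation: (-60°) + 60° = 0°. Final vector: (-0.9659, -0.2588)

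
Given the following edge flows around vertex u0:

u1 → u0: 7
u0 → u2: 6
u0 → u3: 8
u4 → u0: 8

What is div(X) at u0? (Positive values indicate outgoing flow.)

Divergence = sum of outgoing flows = (-7) + 6 + 8 + (-8) = -1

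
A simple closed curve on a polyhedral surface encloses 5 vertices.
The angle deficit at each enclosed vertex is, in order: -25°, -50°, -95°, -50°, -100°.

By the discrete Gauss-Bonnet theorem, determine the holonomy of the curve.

Holonomy = total enclosed curvature = (-25°) + (-50°) + (-95°) + (-50°) + (-100°) = -320°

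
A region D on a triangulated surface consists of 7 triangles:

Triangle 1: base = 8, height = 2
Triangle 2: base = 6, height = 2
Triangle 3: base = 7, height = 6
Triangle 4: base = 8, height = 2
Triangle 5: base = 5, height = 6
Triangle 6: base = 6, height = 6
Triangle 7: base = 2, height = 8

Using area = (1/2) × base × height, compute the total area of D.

(1/2)×8×2 + (1/2)×6×2 + (1/2)×7×6 + (1/2)×8×2 + (1/2)×5×6 + (1/2)×6×6 + (1/2)×2×8 = 84.0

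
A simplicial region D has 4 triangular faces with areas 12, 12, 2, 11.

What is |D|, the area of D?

12 + 12 + 2 + 11 = 37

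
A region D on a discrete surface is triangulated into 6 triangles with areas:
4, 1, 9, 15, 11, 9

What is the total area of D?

4 + 1 + 9 + 15 + 11 + 9 = 49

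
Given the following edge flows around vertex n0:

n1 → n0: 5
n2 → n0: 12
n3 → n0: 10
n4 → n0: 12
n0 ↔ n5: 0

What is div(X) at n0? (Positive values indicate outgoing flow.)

Divergence = sum of outgoing flows = (-5) + (-12) + (-10) + (-12) + 0 = -39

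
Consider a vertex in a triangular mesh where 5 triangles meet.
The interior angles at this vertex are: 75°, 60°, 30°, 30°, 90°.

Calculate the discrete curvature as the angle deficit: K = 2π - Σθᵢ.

Sum of angles = 285°. K = 360° - 285° = 75° = 5π/12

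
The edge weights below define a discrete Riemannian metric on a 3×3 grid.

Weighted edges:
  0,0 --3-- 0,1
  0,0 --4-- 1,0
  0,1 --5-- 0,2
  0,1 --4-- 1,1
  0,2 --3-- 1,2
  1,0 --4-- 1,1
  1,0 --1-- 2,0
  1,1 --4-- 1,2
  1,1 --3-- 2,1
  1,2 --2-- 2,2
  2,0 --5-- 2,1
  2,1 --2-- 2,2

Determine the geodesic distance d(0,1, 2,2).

Shortest path: 0,1 → 1,1 → 2,1 → 2,2, total weight = 9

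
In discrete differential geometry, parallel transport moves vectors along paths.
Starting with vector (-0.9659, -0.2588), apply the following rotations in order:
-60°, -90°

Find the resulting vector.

Total rotation: (-60°) + (-90°) = -150°. Final vector: (0.7071, 0.7071)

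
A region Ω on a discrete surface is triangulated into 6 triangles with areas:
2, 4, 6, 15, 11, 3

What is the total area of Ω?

2 + 4 + 6 + 15 + 11 + 3 = 41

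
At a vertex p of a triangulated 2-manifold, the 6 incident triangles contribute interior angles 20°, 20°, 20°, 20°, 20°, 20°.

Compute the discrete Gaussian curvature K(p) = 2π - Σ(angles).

Sum of angles = 120°. K = 360° - 120° = 240° = 4π/3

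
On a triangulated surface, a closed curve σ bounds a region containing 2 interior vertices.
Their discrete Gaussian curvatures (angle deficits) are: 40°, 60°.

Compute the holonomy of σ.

Holonomy = total enclosed curvature = 40° + 60° = 100°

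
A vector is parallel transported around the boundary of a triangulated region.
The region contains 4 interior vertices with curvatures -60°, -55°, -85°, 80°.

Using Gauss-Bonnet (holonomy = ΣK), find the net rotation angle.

Holonomy = total enclosed curvature = (-60°) + (-55°) + (-85°) + 80° = -120°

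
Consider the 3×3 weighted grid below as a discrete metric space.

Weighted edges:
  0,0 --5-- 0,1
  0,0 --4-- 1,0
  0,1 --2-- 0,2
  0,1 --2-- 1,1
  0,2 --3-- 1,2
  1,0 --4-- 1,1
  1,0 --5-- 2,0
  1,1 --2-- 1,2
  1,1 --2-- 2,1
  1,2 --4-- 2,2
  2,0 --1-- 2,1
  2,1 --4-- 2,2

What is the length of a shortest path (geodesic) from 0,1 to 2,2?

Shortest path: 0,1 → 1,1 → 1,2 → 2,2, total weight = 8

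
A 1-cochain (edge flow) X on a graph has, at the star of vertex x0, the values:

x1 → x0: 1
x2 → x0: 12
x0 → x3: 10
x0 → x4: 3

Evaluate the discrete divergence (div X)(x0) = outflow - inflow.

Divergence = sum of outgoing flows = (-1) + (-12) + 10 + 3 = 0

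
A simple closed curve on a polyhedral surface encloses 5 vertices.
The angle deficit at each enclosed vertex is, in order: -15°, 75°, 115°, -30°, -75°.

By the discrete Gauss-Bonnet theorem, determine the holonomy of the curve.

Holonomy = total enclosed curvature = (-15°) + 75° + 115° + (-30°) + (-75°) = 70°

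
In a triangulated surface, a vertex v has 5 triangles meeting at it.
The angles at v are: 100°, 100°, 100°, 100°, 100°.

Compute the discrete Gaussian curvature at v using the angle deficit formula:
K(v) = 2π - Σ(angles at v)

Sum of angles = 500°. K = 360° - 500° = -140°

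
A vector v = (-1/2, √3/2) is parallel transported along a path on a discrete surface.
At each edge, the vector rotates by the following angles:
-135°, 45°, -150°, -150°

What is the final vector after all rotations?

Total rotation: (-135°) + 45° + (-150°) + (-150°) = -390° ≡ -30° (mod 360°). Final vector: (0, 1)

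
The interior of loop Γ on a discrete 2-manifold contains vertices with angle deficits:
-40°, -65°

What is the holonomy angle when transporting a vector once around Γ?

Holonomy = total enclosed curvature = (-40°) + (-65°) = -105°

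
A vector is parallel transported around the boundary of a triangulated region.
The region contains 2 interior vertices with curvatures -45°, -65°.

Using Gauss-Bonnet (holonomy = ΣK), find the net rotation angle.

Holonomy = total enclosed curvature = (-45°) + (-65°) = -110°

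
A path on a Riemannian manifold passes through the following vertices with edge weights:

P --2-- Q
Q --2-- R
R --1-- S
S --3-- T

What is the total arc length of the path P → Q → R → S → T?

Arc length = 2 + 2 + 1 + 3 = 8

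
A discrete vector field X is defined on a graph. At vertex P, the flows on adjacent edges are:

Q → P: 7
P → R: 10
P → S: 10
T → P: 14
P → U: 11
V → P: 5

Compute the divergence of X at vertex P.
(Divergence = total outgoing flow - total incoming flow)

Divergence = sum of outgoing flows = (-7) + 10 + 10 + (-14) + 11 + (-5) = 5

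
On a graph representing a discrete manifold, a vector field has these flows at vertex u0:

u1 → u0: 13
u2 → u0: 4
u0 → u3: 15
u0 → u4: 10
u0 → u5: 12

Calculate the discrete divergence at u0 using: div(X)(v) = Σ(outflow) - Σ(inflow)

Divergence = sum of outgoing flows = (-13) + (-4) + 15 + 10 + 12 = 20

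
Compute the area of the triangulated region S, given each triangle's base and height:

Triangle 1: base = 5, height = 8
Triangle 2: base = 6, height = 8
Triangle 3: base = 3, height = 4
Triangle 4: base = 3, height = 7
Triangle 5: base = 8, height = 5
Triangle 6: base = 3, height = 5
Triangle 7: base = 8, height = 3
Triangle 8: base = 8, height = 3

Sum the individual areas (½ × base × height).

(1/2)×5×8 + (1/2)×6×8 + (1/2)×3×4 + (1/2)×3×7 + (1/2)×8×5 + (1/2)×3×5 + (1/2)×8×3 + (1/2)×8×3 = 112.0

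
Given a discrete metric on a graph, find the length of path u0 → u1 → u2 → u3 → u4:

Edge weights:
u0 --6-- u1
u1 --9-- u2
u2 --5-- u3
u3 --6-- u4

Arc length = 6 + 9 + 5 + 6 = 26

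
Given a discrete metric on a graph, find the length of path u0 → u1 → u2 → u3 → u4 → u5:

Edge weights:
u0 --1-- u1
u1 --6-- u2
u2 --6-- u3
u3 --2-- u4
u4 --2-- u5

Arc length = 1 + 6 + 6 + 2 + 2 = 17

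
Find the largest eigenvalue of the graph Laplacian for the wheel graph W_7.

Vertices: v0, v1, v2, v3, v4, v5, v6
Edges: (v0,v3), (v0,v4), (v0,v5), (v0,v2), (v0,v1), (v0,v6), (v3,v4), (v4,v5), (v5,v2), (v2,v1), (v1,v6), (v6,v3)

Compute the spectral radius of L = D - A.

The wheel W_7 is the join K_1 ∨ C_6 (a hub joined to every vertex of a cycle of length 6). For a join G ∨ H (G on p vertices, H on q vertices) the Laplacian spectrum is 0, p+q, the eigenvalues of L(G) other than one 0 each shifted by +q, and the eigenvalues of L(H) other than one 0 each shifted by +p. With G = K_1 (p = 1, nothing left after dropping its 0) and H = C_6 (q = 6, eigenvalues 2 − 2cos(2πk/6), k = 0, …, 5; drop k = 0), the spectrum of W_7 is 0, 7, and 1 + (2 − 2cos(2πk/6)) = 3 − 2cos(2πk/6) for k = 1, …, 5:
k=1: 3 − 2cos(π/3) = 2.0; k=2: 3 − 2cos(2π/3) = 4.0; k=3: 3 − 2cos(π) = 5.0; k=4: 3 − 2cos(4π/3) = 4.0; k=5: 3 − 2cos(5π/3) = 2.0.
Laplacian eigenvalues: [0.0, 2.0, 2.0, 4.0, 4.0, 5.0, 7.0]. Largest eigenvalue (spectral radius) = 7.0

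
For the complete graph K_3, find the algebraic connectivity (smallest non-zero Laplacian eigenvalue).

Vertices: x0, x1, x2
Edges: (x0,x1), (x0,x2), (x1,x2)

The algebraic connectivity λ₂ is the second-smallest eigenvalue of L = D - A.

For the complete graph K_n, L = nI − J (J = all-ones matrix). J has eigenvalues n (once, eigenvector 𝟙) and 0 (multiplicity n−1), so L has eigenvalues 0 (once) and n (multiplicity n−1). Here n = 3: eigenvalue 0 once and 3 with multiplicity 2.
Laplacian eigenvalues: [0.0, 3.0, 3.0]. Algebraic connectivity (smallest non-zero eigenvalue) = 3.0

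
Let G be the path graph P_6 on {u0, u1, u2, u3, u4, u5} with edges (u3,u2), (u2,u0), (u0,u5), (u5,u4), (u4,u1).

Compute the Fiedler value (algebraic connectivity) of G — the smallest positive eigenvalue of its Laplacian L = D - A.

The path graph P_n has Laplacian eigenvalues λ_k = 2 − 2cos(kπ/n), k = 0, 1, …, n−1. Here n = 6:
k=0: 2 − 2cos(0) = 0.0; k=1: 2 − 2cos(π/6) = 0.2679; k=2: 2 − 2cos(π/3) = 1.0; k=3: 2 − 2cos(π/2) = 2.0; k=4: 2 − 2cos(2π/3) = 3.0; k=5: 2 − 2cos(5π/6) = 3.7321.
Laplacian eigenvalues: [0.0, 0.2679, 1.0, 2.0, 3.0, 3.7321]. Algebraic connectivity (smallest non-zero eigenvalue) = 0.2679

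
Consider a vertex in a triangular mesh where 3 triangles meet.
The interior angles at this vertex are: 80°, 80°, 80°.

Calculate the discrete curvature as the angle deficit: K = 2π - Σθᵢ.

Sum of angles = 240°. K = 360° - 240° = 120°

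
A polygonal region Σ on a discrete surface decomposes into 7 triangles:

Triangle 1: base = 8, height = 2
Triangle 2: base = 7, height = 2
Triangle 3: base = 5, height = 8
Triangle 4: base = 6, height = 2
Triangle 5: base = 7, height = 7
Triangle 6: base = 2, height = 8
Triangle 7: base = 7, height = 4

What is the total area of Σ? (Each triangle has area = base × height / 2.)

(1/2)×8×2 + (1/2)×7×2 + (1/2)×5×8 + (1/2)×6×2 + (1/2)×7×7 + (1/2)×2×8 + (1/2)×7×4 = 87.5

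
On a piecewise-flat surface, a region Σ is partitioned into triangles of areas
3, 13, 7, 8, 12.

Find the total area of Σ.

3 + 13 + 7 + 8 + 12 = 43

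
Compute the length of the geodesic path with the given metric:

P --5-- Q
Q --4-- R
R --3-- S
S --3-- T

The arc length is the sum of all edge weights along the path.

Arc length = 5 + 4 + 3 + 3 = 15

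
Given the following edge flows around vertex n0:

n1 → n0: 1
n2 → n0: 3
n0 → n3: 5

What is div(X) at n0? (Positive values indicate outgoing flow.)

Divergence = sum of outgoing flows = (-1) + (-3) + 5 = 1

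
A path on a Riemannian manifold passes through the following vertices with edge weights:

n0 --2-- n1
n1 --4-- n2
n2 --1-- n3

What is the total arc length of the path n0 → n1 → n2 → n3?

Arc length = 2 + 4 + 1 = 7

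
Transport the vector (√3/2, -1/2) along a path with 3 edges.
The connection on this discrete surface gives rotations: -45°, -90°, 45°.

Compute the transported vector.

Total rotation: (-45°) + (-90°) + 45° = -90°. Final vector: (-0.5000, -0.8660)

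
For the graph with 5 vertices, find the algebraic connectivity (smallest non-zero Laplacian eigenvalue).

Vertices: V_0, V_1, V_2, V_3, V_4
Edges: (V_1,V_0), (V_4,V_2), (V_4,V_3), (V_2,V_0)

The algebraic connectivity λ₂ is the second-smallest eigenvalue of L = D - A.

Degrees: deg(V_0) = 2, deg(V_1) = 1, deg(V_2) = 2, deg(V_3) = 1, deg(V_4) = 2.
L = D − A with rows/columns ordered (V_0, V_1, V_2, V_3, V_4):
  [ 2, -1, -1,  0,  0]
  [-1,  1,  0,  0,  0]
  [-1,  0,  2,  0, -1]
  [ 0,  0,  0,  1, -1]
  [ 0,  0, -1, -1,  2]
Characteristic polynomial: det(λI − L) = λ(λ² − 3λ + 1)(λ² − 5λ + 5).
Roots: λ = 0; (λ² − 3λ + 1) = 0 ⇒ λ = (3 ± √5)/2 ≈ 0.382, 2.618; (λ² − 5λ + 5) = 0 ⇒ λ = (5 ± √5)/2 ≈ 1.382, 3.618.
(Check: the roots sum (with multiplicity) to 8, matching trace L = Σdeg = 2·4 = 8.)
Laplacian eigenvalues: [0.0, 0.382, 1.382, 2.618, 3.618]. Algebraic connectivity (smallest non-zero eigenvalue) = 0.382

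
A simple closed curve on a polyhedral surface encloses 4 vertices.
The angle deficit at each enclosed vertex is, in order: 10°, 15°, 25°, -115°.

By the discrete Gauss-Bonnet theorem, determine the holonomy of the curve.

Holonomy = total enclosed curvature = 10° + 15° + 25° + (-115°) = -65°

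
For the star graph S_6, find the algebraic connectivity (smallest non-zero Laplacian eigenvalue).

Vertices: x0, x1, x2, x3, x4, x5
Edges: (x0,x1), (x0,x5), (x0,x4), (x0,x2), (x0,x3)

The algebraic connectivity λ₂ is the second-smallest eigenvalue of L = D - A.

The star S_6 is the complete bipartite graph K_{1,5} (one hub of degree 5, 5 leaves of degree 1). The Laplacian spectrum of K_{p,q} is 0, p (multiplicity q−1), q (multiplicity p−1), p+q. With p = 1, q = 5: 0 once, 1 with multiplicity 4, and 6 once. (Check: trace L = sum of degrees = 10 = 4·1 + 6.)
Laplacian eigenvalues: [0.0, 1.0, 1.0, 1.0, 1.0, 6.0]. Algebraic connectivity (smallest non-zero eigenvalue) = 1.0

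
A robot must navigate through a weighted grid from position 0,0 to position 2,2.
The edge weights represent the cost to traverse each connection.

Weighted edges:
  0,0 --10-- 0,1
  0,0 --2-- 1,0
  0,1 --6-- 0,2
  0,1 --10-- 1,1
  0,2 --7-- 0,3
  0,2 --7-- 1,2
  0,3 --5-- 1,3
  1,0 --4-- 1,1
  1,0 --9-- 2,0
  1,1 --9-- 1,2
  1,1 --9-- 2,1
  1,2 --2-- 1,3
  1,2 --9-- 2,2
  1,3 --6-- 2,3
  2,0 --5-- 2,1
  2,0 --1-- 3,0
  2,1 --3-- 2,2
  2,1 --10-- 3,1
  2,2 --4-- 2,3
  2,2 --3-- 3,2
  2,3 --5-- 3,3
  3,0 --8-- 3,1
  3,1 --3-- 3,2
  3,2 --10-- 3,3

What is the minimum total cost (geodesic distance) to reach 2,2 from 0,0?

Shortest path: 0,0 → 1,0 → 1,1 → 2,1 → 2,2, total weight = 18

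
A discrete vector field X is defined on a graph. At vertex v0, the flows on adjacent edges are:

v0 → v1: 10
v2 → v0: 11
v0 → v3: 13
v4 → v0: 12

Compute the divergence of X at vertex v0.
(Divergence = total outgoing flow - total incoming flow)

Divergence = sum of outgoing flows = 10 + (-11) + 13 + (-12) = 0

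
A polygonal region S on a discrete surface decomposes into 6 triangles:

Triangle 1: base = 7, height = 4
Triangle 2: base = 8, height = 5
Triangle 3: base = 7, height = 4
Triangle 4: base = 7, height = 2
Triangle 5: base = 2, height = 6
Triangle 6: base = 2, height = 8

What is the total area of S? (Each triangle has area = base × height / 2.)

(1/2)×7×4 + (1/2)×8×5 + (1/2)×7×4 + (1/2)×7×2 + (1/2)×2×6 + (1/2)×2×8 = 69.0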